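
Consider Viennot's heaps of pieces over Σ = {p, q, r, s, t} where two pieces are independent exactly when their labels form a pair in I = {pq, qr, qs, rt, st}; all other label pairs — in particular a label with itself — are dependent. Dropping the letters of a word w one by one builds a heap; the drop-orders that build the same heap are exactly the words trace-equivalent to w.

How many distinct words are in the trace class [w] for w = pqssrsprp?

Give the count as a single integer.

piece 0:p — minimal
piece 1:q — minimal
piece 2:s rests on {0:p}
piece 3:s rests on {2:s}
piece 4:r rests on {3:s}
piece 5:s rests on {4:r}
piece 6:p rests on {5:s}
piece 7:r rests on {6:p}
piece 8:p rests on {7:r}
minimal pieces: {0:p, 1:q}
ways to finish when only these pieces remain (= sum over removing one remaining piece with nothing left below it):
  1 left: {1}→1  {8}→1
  2 left: {1,8}→2  {7,8}→1
  3 left: {1,7,8}→3  {6,7,8}→1
  4 left: {1,6,7,8}→4  {5,6,7,8}→1
  5 left: {1,5,6,7,8}→5  {4,5,6,7,8}→1
  6 left: {1,4,5,6,7,8}→6  {3,4,5,6,7,8}→1
  7 left: {1,3,4,5,6,7,8}→7  {2,3,4,5,6,7,8}→1
  placing 0:p first → 8 extensions
  placing 1:q first → 1 extensions
total linear extensions = 9

9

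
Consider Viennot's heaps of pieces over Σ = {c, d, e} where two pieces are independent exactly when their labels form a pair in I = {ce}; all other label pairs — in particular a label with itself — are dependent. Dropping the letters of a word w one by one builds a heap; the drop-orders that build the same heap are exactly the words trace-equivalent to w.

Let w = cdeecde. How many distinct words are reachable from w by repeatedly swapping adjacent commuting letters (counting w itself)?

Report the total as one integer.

3

piece 0:c — minimal
piece 1:d rests on {0:c}
piece 2:e rests on {1:d}
piece 3:e rests on {2:e}
piece 4:c rests on {1:d}
piece 5:d rests on {3:e, 4:c}
piece 6:e rests on {5:d}
minimal pieces: {0:c}
ways to finish when only these pieces remain (= sum over removing one remaining piece with nothing left below it):
  1 left: {6}→1
  2 left: {5,6}→1
  3 left: {3,5,6}→1  {4,5,6}→1
  4 left: {2,3,5,6}→1  {3,4,5,6}→2
  5 left: {2,3,4,5,6}→3
  placing 0:c first → 3 extensions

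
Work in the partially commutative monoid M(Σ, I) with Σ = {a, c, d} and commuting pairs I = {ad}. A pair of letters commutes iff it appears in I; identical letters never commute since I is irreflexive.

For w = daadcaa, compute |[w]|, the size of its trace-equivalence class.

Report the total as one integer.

6

#0=d has no predecessor
#1=a has no predecessor
#2=a depends on [1:a]
#3=d depends on [0:d]
#4=c depends on [2:a, 3:d]
#5=a depends on [4:c]
#6=a depends on [5:a]
sources: [0:d, 1:a]
N(rest) = Σ N(rest − s) over sources s of rest; N(one piece) = 1:
  size 1 → [6]=1
  size 2 → [5,6]=1
  size 3 → [4,5,6]=1
  size 4 → [2,4,5,6]=1  [3,4,5,6]=1
  size 5 → [0,3,4,5,6]=1  [1,2,4,5,6]=1  [2,3,4,5,6]=2
  first=0(d) contributes 3
  first=1(a) contributes 3
|[w]| = 6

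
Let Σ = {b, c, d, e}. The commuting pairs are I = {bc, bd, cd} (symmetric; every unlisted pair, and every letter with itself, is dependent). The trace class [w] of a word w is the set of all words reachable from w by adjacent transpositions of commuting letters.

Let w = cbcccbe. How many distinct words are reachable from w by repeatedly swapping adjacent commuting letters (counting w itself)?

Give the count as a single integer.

15

piece 0:c — minimal
piece 1:b — minimal
piece 2:c rests on {0:c}
piece 3:c rests on {2:c}
piece 4:c rests on {3:c}
piece 5:b rests on {1:b}
piece 6:e rests on {4:c, 5:b}
minimal pieces: {0:c, 1:b}
ways to finish when only these pieces remain (= sum over removing one remaining piece with nothing left below it):
  1 left: {6}→1
  2 left: {4,6}→1  {5,6}→1
  3 left: {1,5,6}→1  {3,4,6}→1  {4,5,6}→2
  4 left: {1,4,5,6}→3  {2,3,4,6}→1  {3,4,5,6}→3
  5 left: {0,2,3,4,6}→1  {1,3,4,5,6}→6  {2,3,4,5,6}→4
  placing 0:c first → 10 extensions
  placing 1:b first → 5 extensions
total linear extensions = 15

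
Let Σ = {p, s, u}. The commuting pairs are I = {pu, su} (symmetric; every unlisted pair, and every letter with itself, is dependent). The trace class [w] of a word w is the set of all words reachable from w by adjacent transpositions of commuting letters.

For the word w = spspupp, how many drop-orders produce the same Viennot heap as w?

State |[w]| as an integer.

7

#0=s has no predecessor
#1=p depends on [0:s]
#2=s depends on [1:p]
#3=p depends on [2:s]
#4=u has no predecessor
#5=p depends on [3:p]
#6=p depends on [5:p]
sources: [0:s, 4:u]
N(rest) = Σ N(rest − s) over sources s of rest; N(one piece) = 1:
  size 1 → [4]=1  [6]=1
  size 2 → [4,6]=2  [5,6]=1
  size 3 → [3,5,6]=1  [4,5,6]=3
  size 4 → [2,3,5,6]=1  [3,4,5,6]=4
  size 5 → [1,2,3,5,6]=1  [2,3,4,5,6]=5
  first=0(s) contributes 6
  first=4(u) contributes 1
|[w]| = 7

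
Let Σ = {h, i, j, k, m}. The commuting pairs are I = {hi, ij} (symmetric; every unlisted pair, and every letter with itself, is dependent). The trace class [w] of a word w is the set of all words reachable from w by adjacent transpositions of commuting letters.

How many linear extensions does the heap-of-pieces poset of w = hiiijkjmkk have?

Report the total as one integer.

piece 0:h — minimal
piece 1:i — minimal
piece 2:i rests on {1:i}
piece 3:i rests on {2:i}
piece 4:j rests on {0:h}
piece 5:k rests on {3:i, 4:j}
piece 6:j rests on {5:k}
piece 7:m rests on {6:j}
piece 8:k rests on {7:m}
piece 9:k rests on {8:k}
minimal pieces: {0:h, 1:i}
ways to finish when only these pieces remain (= sum over removing one remaining piece with nothing left below it):
  1 left: {9}→1
  2 left: {8,9}→1
  3 left: {7,8,9}→1
  4 left: {6,7,8,9}→1
  5 left: {5,6,7,8,9}→1
  6 left: {3,5,6,7,8,9}→1  {4,5,6,7,8,9}→1
  7 left: {0,4,5,6,7,8,9}→1  {2,3,5,6,7,8,9}→1  {3,4,5,6,7,8,9}→2
  8 left: {0,3,4,5,6,7,8,9}→3  {1,2,3,5,6,7,8,9}→1  {2,3,4,5,6,7,8,9}→3
  placing 0:h first → 4 extensions
  placing 1:i first → 6 extensions
total linear extensions = 10

10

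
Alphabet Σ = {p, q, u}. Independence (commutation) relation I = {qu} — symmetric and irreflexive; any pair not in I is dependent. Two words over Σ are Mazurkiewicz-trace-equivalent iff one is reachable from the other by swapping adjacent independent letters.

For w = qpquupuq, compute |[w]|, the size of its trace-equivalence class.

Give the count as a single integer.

drop 0:q onto floor
drop 1:p onto {0:q}
drop 2:q onto {1:p}
drop 3:u onto {1:p}
drop 4:u onto {3:u}
drop 5:p onto {2:q, 4:u}
drop 6:u onto {5:p}
drop 7:q onto {5:p}
ground layer = {0:q}
drop-orders for the pieces not yet dropped (sum over which currently-grounded one goes next):
  1 to go: {6} 1  {7} 1
  2 to go: {6,7} 2
  3 to go: {5,6,7} 2
  4 to go: {2,5,6,7} 2  {4,5,6,7} 2
  5 to go: {2,4,5,6,7} 4  {3,4,5,6,7} 2
  6 to go: {2,3,4,5,6,7} 6
  if 0:q drops first: 6 orders

6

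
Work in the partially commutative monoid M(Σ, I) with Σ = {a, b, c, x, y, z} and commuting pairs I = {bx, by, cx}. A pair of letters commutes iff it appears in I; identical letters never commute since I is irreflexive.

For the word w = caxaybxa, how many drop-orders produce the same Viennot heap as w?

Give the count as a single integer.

0(c) covers ∅
1(a) covers 0:c
2(x) covers 1:a
3(a) covers 2:x
4(y) covers 3:a
5(b) covers 3:a
6(x) covers 4:y
7(a) covers 5:b, 6:x
floor of heap: 0:c
completions by unplaced set U, small U first (add the entries for U minus each lowest piece of U):
  |U|=1: {7}:1
  |U|=2: {5,7}:1  {6,7}:1
  |U|=3: {4,6,7}:1  {5,6,7}:2
  |U|=4: {4,5,6,7}:3
  |U|=5: {3,4,5,6,7}:3
  |U|=6: {2,3,4,5,6,7}:3
  start at 0(c): 3

3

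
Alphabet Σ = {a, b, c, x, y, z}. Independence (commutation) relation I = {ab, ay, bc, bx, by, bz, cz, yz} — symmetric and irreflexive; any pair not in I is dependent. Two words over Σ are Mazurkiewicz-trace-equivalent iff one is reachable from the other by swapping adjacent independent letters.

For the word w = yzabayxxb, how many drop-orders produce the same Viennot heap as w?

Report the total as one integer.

360

piece 0:y — minimal
piece 1:z — minimal
piece 2:a rests on {1:z}
piece 3:b — minimal
piece 4:a rests on {2:a}
piece 5:y rests on {0:y}
piece 6:x rests on {4:a, 5:y}
piece 7:x rests on {6:x}
piece 8:b rests on {3:b}
minimal pieces: {0:y, 1:z, 3:b}
ways to finish when only these pieces remain (= sum over removing one remaining piece with nothing left below it):
  1 left: {7}→1  {8}→1
  2 left: {3,8}→1  {6,7}→1  {7,8}→2
  3 left: {3,7,8}→3  {4,6,7}→1  {5,6,7}→1  {6,7,8}→3
  4 left: {0,5,6,7}→1  {2,4,6,7}→1  {3,6,7,8}→6  {4,5,6,7}→2  {4,6,7,8}→4  {5,6,7,8}→4
  5 left: {0,4,5,6,7}→3  {0,5,6,7,8}→5  {1,2,4,6,7}→1  {2,4,5,6,7}→3  {2,4,6,7,8}→5  {3,4,6,7,8}→10  {3,5,6,7,8}→10  {4,5,6,7,8}→10
  6 left: {0,2,4,5,6,7}→6  {0,3,5,6,7,8}→15  {0,4,5,6,7,8}→18  {1,2,4,5,6,7}→4  {1,2,4,6,7,8}→6  {2,3,4,6,7,8}→15  {2,4,5,6,7,8}→18  {3,4,5,6,7,8}→30
  7 left: {0,1,2,4,5,6,7}→10  {0,2,4,5,6,7,8}→42  {0,3,4,5,6,7,8}→63  {1,2,3,4,6,7,8}→21  {1,2,4,5,6,7,8}→28  {2,3,4,5,6,7,8}→63
  placing 0:y first → 112 extensions
  placing 1:z first → 168 extensions
  placing 3:b first → 80 extensions
total linear extensions = 360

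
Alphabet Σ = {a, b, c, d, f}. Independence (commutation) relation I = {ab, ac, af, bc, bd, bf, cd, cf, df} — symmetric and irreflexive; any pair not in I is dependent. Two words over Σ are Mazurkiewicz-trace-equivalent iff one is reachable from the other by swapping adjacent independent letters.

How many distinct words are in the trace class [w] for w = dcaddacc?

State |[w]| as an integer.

56

#0=d has no predecessor
#1=c has no predecessor
#2=a depends on [0:d]
#3=d depends on [2:a]
#4=d depends on [3:d]
#5=a depends on [4:d]
#6=c depends on [1:c]
#7=c depends on [6:c]
sources: [0:d, 1:c]
N(rest) = Σ N(rest − s) over sources s of rest; N(one piece) = 1:
  size 1 → [5]=1  [7]=1
  size 2 → [4,5]=1  [5,7]=2  [6,7]=1
  size 3 → [1,6,7]=1  [3,4,5]=1  [4,5,7]=3  [5,6,7]=3
  size 4 → [1,5,6,7]=4  [2,3,4,5]=1  [3,4,5,7]=4  [4,5,6,7]=6
  size 5 → [0,2,3,4,5]=1  [1,4,5,6,7]=10  [2,3,4,5,7]=5  [3,4,5,6,7]=10
  size 6 → [0,2,3,4,5,7]=6  [1,3,4,5,6,7]=20  [2,3,4,5,6,7]=15
  first=0(d) contributes 35
  first=1(c) contributes 21
|[w]| = 56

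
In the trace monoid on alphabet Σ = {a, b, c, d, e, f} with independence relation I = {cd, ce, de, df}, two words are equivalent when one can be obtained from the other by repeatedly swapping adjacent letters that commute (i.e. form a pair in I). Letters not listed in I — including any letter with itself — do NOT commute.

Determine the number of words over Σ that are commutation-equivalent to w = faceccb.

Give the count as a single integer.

0(f) covers ∅
1(a) covers 0:f
2(c) covers 1:a
3(e) covers 1:a
4(c) covers 2:c
5(c) covers 4:c
6(b) covers 3:e, 5:c
floor of heap: 0:f
completions by unplaced set U, small U first (add the entries for U minus each lowest piece of U):
  |U|=1: {6}:1
  |U|=2: {3,6}:1  {5,6}:1
  |U|=3: {3,5,6}:2  {4,5,6}:1
  |U|=4: {2,4,5,6}:1  {3,4,5,6}:3
  |U|=5: {2,3,4,5,6}:4
  start at 0(f): 4

4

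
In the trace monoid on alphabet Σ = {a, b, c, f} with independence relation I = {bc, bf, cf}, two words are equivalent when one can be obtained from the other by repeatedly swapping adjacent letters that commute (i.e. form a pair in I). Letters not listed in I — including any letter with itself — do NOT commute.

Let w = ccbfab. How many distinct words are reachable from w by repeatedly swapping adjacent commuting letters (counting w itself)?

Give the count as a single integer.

12

#0=c has no predecessor
#1=c depends on [0:c]
#2=b has no predecessor
#3=f has no predecessor
#4=a depends on [1:c, 2:b, 3:f]
#5=b depends on [4:a]
sources: [0:c, 2:b, 3:f]
N(rest) = Σ N(rest − s) over sources s of rest; N(one piece) = 1:
  size 1 → [5]=1
  size 2 → [4,5]=1
  size 3 → [1,4,5]=1  [2,4,5]=1  [3,4,5]=1
  size 4 → [0,1,4,5]=1  [1,2,4,5]=2  [1,3,4,5]=2  [2,3,4,5]=2
  first=0(c) contributes 6
  first=2(b) contributes 3
  first=3(f) contributes 3
|[w]| = 12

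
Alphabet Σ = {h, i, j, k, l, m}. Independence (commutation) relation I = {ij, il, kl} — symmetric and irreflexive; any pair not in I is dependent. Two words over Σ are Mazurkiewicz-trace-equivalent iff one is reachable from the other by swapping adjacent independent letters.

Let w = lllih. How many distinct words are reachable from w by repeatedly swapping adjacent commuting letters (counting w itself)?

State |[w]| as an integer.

4

piece 0:l — minimal
piece 1:l rests on {0:l}
piece 2:l rests on {1:l}
piece 3:i — minimal
piece 4:h rests on {2:l, 3:i}
minimal pieces: {0:l, 3:i}
ways to finish when only these pieces remain (= sum over removing one remaining piece with nothing left below it):
  1 left: {4}→1
  2 left: {2,4}→1  {3,4}→1
  3 left: {1,2,4}→1  {2,3,4}→2
  placing 0:l first → 3 extensions
  placing 3:i first → 1 extensions
total linear extensions = 4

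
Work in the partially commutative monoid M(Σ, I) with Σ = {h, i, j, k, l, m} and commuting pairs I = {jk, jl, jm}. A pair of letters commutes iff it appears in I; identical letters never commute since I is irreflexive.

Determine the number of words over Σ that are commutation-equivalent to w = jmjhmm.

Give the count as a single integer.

drop 0:j onto floor
drop 1:m onto floor
drop 2:j onto {0:j}
drop 3:h onto {1:m, 2:j}
drop 4:m onto {3:h}
drop 5:m onto {4:m}
ground layer = {0:j, 1:m}
drop-orders for the pieces not yet dropped (sum over which currently-grounded one goes next):
  1 to go: {5} 1
  2 to go: {4,5} 1
  3 to go: {3,4,5} 1
  4 to go: {1,3,4,5} 1  {2,3,4,5} 1
  if 0:j drops first: 2 orders
  if 1:m drops first: 1 orders
heap linearizations: 3

3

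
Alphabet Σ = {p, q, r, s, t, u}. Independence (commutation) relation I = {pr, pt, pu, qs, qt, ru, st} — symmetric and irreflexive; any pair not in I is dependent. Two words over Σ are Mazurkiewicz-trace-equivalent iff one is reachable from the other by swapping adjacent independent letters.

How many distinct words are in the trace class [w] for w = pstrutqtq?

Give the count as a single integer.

36

drop 0:p onto floor
drop 1:s onto {0:p}
drop 2:t onto floor
drop 3:r onto {1:s, 2:t}
drop 4:u onto {1:s, 2:t}
drop 5:t onto {3:r, 4:u}
drop 6:q onto {3:r, 4:u}
drop 7:t onto {5:t}
drop 8:q onto {6:q}
ground layer = {0:p, 2:t}
drop-orders for the pieces not yet dropped (sum over which currently-grounded one goes next):
  1 to go: {7} 1  {8} 1
  2 to go: {5,7} 1  {6,8} 1  {7,8} 2
  3 to go: {5,7,8} 3  {6,7,8} 3
  4 to go: {5,6,7,8} 6
  5 to go: {3,5,6,7,8} 6  {4,5,6,7,8} 6
  6 to go: {3,4,5,6,7,8} 12
  7 to go: {1,3,4,5,6,7,8} 12  {2,3,4,5,6,7,8} 12
  if 0:p drops first: 24 orders
  if 2:t drops first: 12 orders
heap linearizations: 36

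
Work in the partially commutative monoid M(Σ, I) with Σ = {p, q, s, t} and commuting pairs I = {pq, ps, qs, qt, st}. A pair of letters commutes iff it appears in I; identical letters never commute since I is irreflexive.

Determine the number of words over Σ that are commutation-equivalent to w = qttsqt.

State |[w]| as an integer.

drop 0:q onto floor
drop 1:t onto floor
drop 2:t onto {1:t}
drop 3:s onto floor
drop 4:q onto {0:q}
drop 5:t onto {2:t}
ground layer = {0:q, 1:t, 3:s}
drop-orders for the pieces not yet dropped (sum over which currently-grounded one goes next):
  1 to go: {3} 1  {4} 1  {5} 1
  2 to go: {0,4} 1  {2,5} 1  {3,4} 2  {3,5} 2  {4,5} 2
  3 to go: {0,3,4} 3  {0,4,5} 3  {1,2,5} 1  {2,3,5} 3  {2,4,5} 3  {3,4,5} 6
  4 to go: {0,2,4,5} 6  {0,3,4,5} 12  {1,2,3,5} 4  {1,2,4,5} 4  {2,3,4,5} 12
  if 0:q drops first: 20 orders
  if 1:t drops first: 30 orders
  if 3:s drops first: 10 orders
heap linearizations: 60

60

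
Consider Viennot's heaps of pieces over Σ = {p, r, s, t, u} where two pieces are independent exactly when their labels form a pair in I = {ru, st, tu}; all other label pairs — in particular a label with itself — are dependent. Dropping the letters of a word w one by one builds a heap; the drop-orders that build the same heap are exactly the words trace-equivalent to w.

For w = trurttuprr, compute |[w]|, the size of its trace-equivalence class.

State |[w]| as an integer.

21

piece 0:t — minimal
piece 1:r rests on {0:t}
piece 2:u — minimal
piece 3:r rests on {1:r}
piece 4:t rests on {3:r}
piece 5:t rests on {4:t}
piece 6:u rests on {2:u}
piece 7:p rests on {5:t, 6:u}
piece 8:r rests on {7:p}
piece 9:r rests on {8:r}
minimal pieces: {0:t, 2:u}
ways to finish when only these pieces remain (= sum over removing one remaining piece with nothing left below it):
  1 left: {9}→1
  2 left: {8,9}→1
  3 left: {7,8,9}→1
  4 left: {5,7,8,9}→1  {6,7,8,9}→1
  5 left: {2,6,7,8,9}→1  {4,5,7,8,9}→1  {5,6,7,8,9}→2
  6 left: {2,5,6,7,8,9}→3  {3,4,5,7,8,9}→1  {4,5,6,7,8,9}→3
  7 left: {1,3,4,5,7,8,9}→1  {2,4,5,6,7,8,9}→6  {3,4,5,6,7,8,9}→4
  8 left: {0,1,3,4,5,7,8,9}→1  {1,3,4,5,6,7,8,9}→5  {2,3,4,5,6,7,8,9}→10
  placing 0:t first → 15 extensions
  placing 2:u first → 6 extensions
total linear extensions = 21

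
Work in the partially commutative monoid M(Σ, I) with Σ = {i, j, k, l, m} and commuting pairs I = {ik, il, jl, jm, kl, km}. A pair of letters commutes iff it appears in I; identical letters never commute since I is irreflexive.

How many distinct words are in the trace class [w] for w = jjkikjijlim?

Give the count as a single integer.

piece 0:j — minimal
piece 1:j rests on {0:j}
piece 2:k rests on {1:j}
piece 3:i rests on {1:j}
piece 4:k rests on {2:k}
piece 5:j rests on {3:i, 4:k}
piece 6:i rests on {5:j}
piece 7:j rests on {6:i}
piece 8:l — minimal
piece 9:i rests on {7:j}
piece 10:m rests on {8:l, 9:i}
minimal pieces: {0:j, 8:l}
ways to finish when only these pieces remain (= sum over removing one remaining piece with nothing left below it):
  1 left: {10}→1
  2 left: {8,10}→1  {9,10}→1
  3 left: {7,9,10}→1  {8,9,10}→2
  4 left: {6,7,9,10}→1  {7,8,9,10}→3
  5 left: {5,6,7,9,10}→1  {6,7,8,9,10}→4
  6 left: {3,5,6,7,9,10}→1  {4,5,6,7,9,10}→1  {5,6,7,8,9,10}→5
  7 left: {2,4,5,6,7,9,10}→1  {3,4,5,6,7,9,10}→2  {3,5,6,7,8,9,10}→6  {4,5,6,7,8,9,10}→6
  8 left: {2,3,4,5,6,7,9,10}→3  {2,4,5,6,7,8,9,10}→7  {3,4,5,6,7,8,9,10}→14
  9 left: {1,2,3,4,5,6,7,9,10}→3  {2,3,4,5,6,7,8,9,10}→24
  placing 0:j first → 27 extensions
  placing 8:l first → 3 extensions
total linear extensions = 30

30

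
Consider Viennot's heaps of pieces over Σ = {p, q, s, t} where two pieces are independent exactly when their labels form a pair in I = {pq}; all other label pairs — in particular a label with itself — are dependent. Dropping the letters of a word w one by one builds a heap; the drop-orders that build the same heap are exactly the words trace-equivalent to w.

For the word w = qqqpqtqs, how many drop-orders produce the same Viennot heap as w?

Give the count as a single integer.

drop 0:q onto floor
drop 1:q onto {0:q}
drop 2:q onto {1:q}
drop 3:p onto floor
drop 4:q onto {2:q}
drop 5:t onto {3:p, 4:q}
drop 6:q onto {5:t}
drop 7:s onto {6:q}
ground layer = {0:q, 3:p}
drop-orders for the pieces not yet dropped (sum over which currently-grounded one goes next):
  1 to go: {7} 1
  2 to go: {6,7} 1
  3 to go: {5,6,7} 1
  4 to go: {3,5,6,7} 1  {4,5,6,7} 1
  5 to go: {2,4,5,6,7} 1  {3,4,5,6,7} 2
  6 to go: {1,2,4,5,6,7} 1  {2,3,4,5,6,7} 3
  if 0:q drops first: 4 orders
  if 3:p drops first: 1 orders
heap linearizations: 5

5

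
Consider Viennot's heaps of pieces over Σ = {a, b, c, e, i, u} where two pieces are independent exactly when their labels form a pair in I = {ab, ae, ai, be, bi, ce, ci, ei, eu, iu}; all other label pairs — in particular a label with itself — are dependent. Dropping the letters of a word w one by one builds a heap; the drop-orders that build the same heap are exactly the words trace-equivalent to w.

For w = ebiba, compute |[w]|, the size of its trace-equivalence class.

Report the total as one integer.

drop 0:e onto floor
drop 1:b onto floor
drop 2:i onto floor
drop 3:b onto {1:b}
drop 4:a onto floor
ground layer = {0:e, 1:b, 2:i, 4:a}
drop-orders for the pieces not yet dropped (sum over which currently-grounded one goes next):
  1 to go: {0} 1  {2} 1  {3} 1  {4} 1
  2 to go: {0,2} 2  {0,3} 2  {0,4} 2  {1,3} 1  {2,3} 2  {2,4} 2  {3,4} 2
  3 to go: {0,1,3} 3  {0,2,3} 6  {0,2,4} 6  {0,3,4} 6  {1,2,3} 3  {1,3,4} 3  {2,3,4} 6
  if 0:e drops first: 12 orders
  if 1:b drops first: 24 orders
  if 2:i drops first: 12 orders
  if 4:a drops first: 12 orders
heap linearizations: 60

60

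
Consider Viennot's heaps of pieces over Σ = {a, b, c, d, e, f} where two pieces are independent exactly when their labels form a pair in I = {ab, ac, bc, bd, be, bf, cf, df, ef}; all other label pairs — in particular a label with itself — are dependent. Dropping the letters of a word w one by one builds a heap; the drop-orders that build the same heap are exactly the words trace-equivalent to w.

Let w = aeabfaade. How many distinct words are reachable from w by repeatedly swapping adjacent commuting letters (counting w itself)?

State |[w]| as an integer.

0(a) covers ∅
1(e) covers 0:a
2(a) covers 1:e
3(b) covers ∅
4(f) covers 2:a
5(a) covers 4:f
6(a) covers 5:a
7(d) covers 6:a
8(e) covers 7:d
floor of heap: 0:a, 3:b
completions by unplaced set U, small U first (add the entries for U minus each lowest piece of U):
  |U|=1: {3}:1  {8}:1
  |U|=2: {3,8}:2  {7,8}:1
  |U|=3: {3,7,8}:3  {6,7,8}:1
  |U|=4: {3,6,7,8}:4  {5,6,7,8}:1
  |U|=5: {3,5,6,7,8}:5  {4,5,6,7,8}:1
  |U|=6: {2,4,5,6,7,8}:1  {3,4,5,6,7,8}:6
  |U|=7: {1,2,4,5,6,7,8}:1  {2,3,4,5,6,7,8}:7
  start at 0(a): 8
  start at 3(b): 1
sum over floor = 9

9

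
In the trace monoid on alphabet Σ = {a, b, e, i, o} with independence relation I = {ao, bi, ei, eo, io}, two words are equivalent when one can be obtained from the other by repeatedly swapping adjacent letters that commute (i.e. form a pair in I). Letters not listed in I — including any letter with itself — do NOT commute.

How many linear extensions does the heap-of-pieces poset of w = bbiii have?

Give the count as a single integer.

10

0(b) covers ∅
1(b) covers 0:b
2(i) covers ∅
3(i) covers 2:i
4(i) covers 3:i
floor of heap: 0:b, 2:i
completions by unplaced set U, small U first (add the entries for U minus each lowest piece of U):
  |U|=1: {1}:1  {4}:1
  |U|=2: {0,1}:1  {1,4}:2  {3,4}:1
  |U|=3: {0,1,4}:3  {1,3,4}:3  {2,3,4}:1
  start at 0(b): 4
  start at 2(i): 6
sum over floor = 10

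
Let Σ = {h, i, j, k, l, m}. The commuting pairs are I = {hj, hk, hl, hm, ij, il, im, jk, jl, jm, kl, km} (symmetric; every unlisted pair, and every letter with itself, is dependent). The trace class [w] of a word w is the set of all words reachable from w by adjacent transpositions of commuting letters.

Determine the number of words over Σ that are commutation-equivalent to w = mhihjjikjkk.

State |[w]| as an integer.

1320

piece 0:m — minimal
piece 1:h — minimal
piece 2:i rests on {1:h}
piece 3:h rests on {2:i}
piece 4:j — minimal
piece 5:j rests on {4:j}
piece 6:i rests on {3:h}
piece 7:k rests on {6:i}
piece 8:j rests on {5:j}
piece 9:k rests on {7:k}
piece 10:k rests on {9:k}
minimal pieces: {0:m, 1:h, 4:j}
ways to finish when only these pieces remain (= sum over removing one remaining piece with nothing left below it):
  1 left: {0}→1  {8}→1  {10}→1
  2 left: {0,8}→2  {0,10}→2  {5,8}→1  {8,10}→2  {9,10}→1
  3 left: {0,5,8}→3  {0,8,10}→6  {0,9,10}→3  {4,5,8}→1  {5,8,10}→3  {7,9,10}→1  {8,9,10}→3
  4 left: {0,4,5,8}→4  {0,5,8,10}→12  {0,7,9,10}→4  {0,8,9,10}→12  {4,5,8,10}→4  {5,8,9,10}→6  {6,7,9,10}→1  {7,8,9,10}→4
  5 left: {0,4,5,8,10}→20  {0,5,8,9,10}→30  {0,6,7,9,10}→5  {0,7,8,9,10}→20  {3,6,7,9,10}→1  {4,5,8,9,10}→10  {5,7,8,9,10}→10  {6,7,8,9,10}→5
  6 left: {0,3,6,7,9,10}→6  {0,4,5,8,9,10}→60  {0,5,7,8,9,10}→60  {0,6,7,8,9,10}→30  {2,3,6,7,9,10}→1  {3,6,7,8,9,10}→6  {4,5,7,8,9,10}→20  {5,6,7,8,9,10}→15
  7 left: {0,2,3,6,7,9,10}→7  {0,3,6,7,8,9,10}→42  {0,4,5,7,8,9,10}→140  {0,5,6,7,8,9,10}→105  {1,2,3,6,7,9,10}→1  {2,3,6,7,8,9,10}→7  {3,5,6,7,8,9,10}→21  {4,5,6,7,8,9,10}→35
  8 left: {0,1,2,3,6,7,9,10}→8  {0,2,3,6,7,8,9,10}→56  {0,3,5,6,7,8,9,10}→168  {0,4,5,6,7,8,9,10}→280  {1,2,3,6,7,8,9,10}→8  {2,3,5,6,7,8,9,10}→28  {3,4,5,6,7,8,9,10}→56
  9 left: {0,1,2,3,6,7,8,9,10}→72  {0,2,3,5,6,7,8,9,10}→252  {0,3,4,5,6,7,8,9,10}→504  {1,2,3,5,6,7,8,9,10}→36  {2,3,4,5,6,7,8,9,10}→84
  placing 0:m first → 120 extensions
  placing 1:h first → 840 extensions
  placing 4:j first → 360 extensions
total linear extensions = 1320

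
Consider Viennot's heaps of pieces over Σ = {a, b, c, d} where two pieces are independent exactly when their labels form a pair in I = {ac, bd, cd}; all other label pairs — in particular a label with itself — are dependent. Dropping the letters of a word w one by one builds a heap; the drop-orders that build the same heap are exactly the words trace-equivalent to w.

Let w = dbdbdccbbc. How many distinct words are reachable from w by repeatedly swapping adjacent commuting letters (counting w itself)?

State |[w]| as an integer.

#0=d has no predecessor
#1=b has no predecessor
#2=d depends on [0:d]
#3=b depends on [1:b]
#4=d depends on [2:d]
#5=c depends on [3:b]
#6=c depends on [5:c]
#7=b depends on [6:c]
#8=b depends on [7:b]
#9=c depends on [8:b]
sources: [0:d, 1:b]
N(rest) = Σ N(rest − s) over sources s of rest; N(one piece) = 1:
  size 1 → [4]=1  [9]=1
  size 2 → [2,4]=1  [4,9]=2  [8,9]=1
  size 3 → [0,2,4]=1  [2,4,9]=3  [4,8,9]=3  [7,8,9]=1
  size 4 → [0,2,4,9]=4  [2,4,8,9]=6  [4,7,8,9]=4  [6,7,8,9]=1
  size 5 → [0,2,4,8,9]=10  [2,4,7,8,9]=10  [4,6,7,8,9]=5  [5,6,7,8,9]=1
  size 6 → [0,2,4,7,8,9]=20  [2,4,6,7,8,9]=15  [3,5,6,7,8,9]=1  [4,5,6,7,8,9]=6
  size 7 → [0,2,4,6,7,8,9]=35  [1,3,5,6,7,8,9]=1  [2,4,5,6,7,8,9]=21  [3,4,5,6,7,8,9]=7
  size 8 → [0,2,4,5,6,7,8,9]=56  [1,3,4,5,6,7,8,9]=8  [2,3,4,5,6,7,8,9]=28
  first=0(d) contributes 36
  first=1(b) contributes 84
|[w]| = 120

120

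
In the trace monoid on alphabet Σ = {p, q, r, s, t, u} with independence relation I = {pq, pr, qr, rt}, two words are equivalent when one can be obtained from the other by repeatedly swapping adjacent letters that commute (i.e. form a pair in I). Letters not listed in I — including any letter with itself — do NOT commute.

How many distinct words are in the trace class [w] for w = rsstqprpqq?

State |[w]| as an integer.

70

drop 0:r onto floor
drop 1:s onto {0:r}
drop 2:s onto {1:s}
drop 3:t onto {2:s}
drop 4:q onto {3:t}
drop 5:p onto {3:t}
drop 6:r onto {2:s}
drop 7:p onto {5:p}
drop 8:q onto {4:q}
drop 9:q onto {8:q}
ground layer = {0:r}
drop-orders for the pieces not yet dropped (sum over which currently-grounded one goes next):
  1 to go: {6} 1  {7} 1  {9} 1
  2 to go: {5,7} 1  {6,7} 2  {6,9} 2  {7,9} 2  {8,9} 1
  3 to go: {4,8,9} 1  {5,6,7} 3  {5,7,9} 3  {6,7,9} 6  {6,8,9} 3  {7,8,9} 3
  4 to go: {4,6,8,9} 4  {4,7,8,9} 4  {5,6,7,9} 12  {5,7,8,9} 6  {6,7,8,9} 12
  5 to go: {4,5,7,8,9} 10  {4,6,7,8,9} 20  {5,6,7,8,9} 30
  6 to go: {3,4,5,7,8,9} 10  {4,5,6,7,8,9} 60
  7 to go: {3,4,5,6,7,8,9} 70
  8 to go: {2,3,4,5,6,7,8,9} 70
  if 0:r drops first: 70 orders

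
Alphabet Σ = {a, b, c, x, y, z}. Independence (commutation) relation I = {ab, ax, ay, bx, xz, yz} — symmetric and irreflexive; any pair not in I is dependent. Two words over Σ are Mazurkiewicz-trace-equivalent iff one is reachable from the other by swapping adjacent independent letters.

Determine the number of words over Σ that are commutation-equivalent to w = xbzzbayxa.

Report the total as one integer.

drop 0:x onto floor
drop 1:b onto floor
drop 2:z onto {1:b}
drop 3:z onto {2:z}
drop 4:b onto {3:z}
drop 5:a onto {3:z}
drop 6:y onto {0:x, 4:b}
drop 7:x onto {6:y}
drop 8:a onto {5:a}
ground layer = {0:x, 1:b}
drop-orders for the pieces not yet dropped (sum over which currently-grounded one goes next):
  1 to go: {7} 1  {8} 1
  2 to go: {5,8} 1  {6,7} 1  {7,8} 2
  3 to go: {0,6,7} 1  {4,6,7} 1  {5,7,8} 3  {6,7,8} 3
  4 to go: {0,4,6,7} 2  {0,6,7,8} 4  {4,6,7,8} 4  {5,6,7,8} 6
  5 to go: {0,4,6,7,8} 10  {0,5,6,7,8} 10  {4,5,6,7,8} 10
  6 to go: {0,4,5,6,7,8} 30  {3,4,5,6,7,8} 10
  7 to go: {0,3,4,5,6,7,8} 40  {2,3,4,5,6,7,8} 10
  if 0:x drops first: 10 orders
  if 1:b drops first: 50 orders
heap linearizations: 60

60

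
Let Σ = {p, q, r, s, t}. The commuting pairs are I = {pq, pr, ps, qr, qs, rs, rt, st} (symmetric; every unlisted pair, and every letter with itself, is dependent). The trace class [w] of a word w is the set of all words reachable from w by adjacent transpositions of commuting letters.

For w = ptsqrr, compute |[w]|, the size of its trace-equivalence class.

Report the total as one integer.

#0=p has no predecessor
#1=t depends on [0:p]
#2=s has no predecessor
#3=q depends on [1:t]
#4=r has no predecessor
#5=r depends on [4:r]
sources: [0:p, 2:s, 4:r]
N(rest) = Σ N(rest − s) over sources s of rest; N(one piece) = 1:
  size 1 → [2]=1  [3]=1  [5]=1
  size 2 → [1,3]=1  [2,3]=2  [2,5]=2  [3,5]=2  [4,5]=1
  size 3 → [0,1,3]=1  [1,2,3]=3  [1,3,5]=3  [2,3,5]=6  [2,4,5]=3  [3,4,5]=3
  size 4 → [0,1,2,3]=4  [0,1,3,5]=4  [1,2,3,5]=12  [1,3,4,5]=6  [2,3,4,5]=12
  first=0(p) contributes 30
  first=2(s) contributes 10
  first=4(r) contributes 20
|[w]| = 60

60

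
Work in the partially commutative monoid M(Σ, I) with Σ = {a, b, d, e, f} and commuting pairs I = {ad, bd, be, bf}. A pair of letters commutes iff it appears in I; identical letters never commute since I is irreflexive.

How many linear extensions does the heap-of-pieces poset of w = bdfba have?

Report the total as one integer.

drop 0:b onto floor
drop 1:d onto floor
drop 2:f onto {1:d}
drop 3:b onto {0:b}
drop 4:a onto {2:f, 3:b}
ground layer = {0:b, 1:d}
drop-orders for the pieces not yet dropped (sum over which currently-grounded one goes next):
  1 to go: {4} 1
  2 to go: {2,4} 1  {3,4} 1
  3 to go: {0,3,4} 1  {1,2,4} 1  {2,3,4} 2
  if 0:b drops first: 3 orders
  if 1:d drops first: 3 orders
heap linearizations: 6

6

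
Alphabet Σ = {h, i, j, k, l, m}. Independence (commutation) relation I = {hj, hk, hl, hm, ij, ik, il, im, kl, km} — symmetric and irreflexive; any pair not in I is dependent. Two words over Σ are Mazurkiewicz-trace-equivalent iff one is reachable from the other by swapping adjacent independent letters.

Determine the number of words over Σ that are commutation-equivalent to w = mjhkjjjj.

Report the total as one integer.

8

piece 0:m — minimal
piece 1:j rests on {0:m}
piece 2:h — minimal
piece 3:k rests on {1:j}
piece 4:j rests on {3:k}
piece 5:j rests on {4:j}
piece 6:j rests on {5:j}
piece 7:j rests on {6:j}
minimal pieces: {0:m, 2:h}
ways to finish when only these pieces remain (= sum over removing one remaining piece with nothing left below it):
  1 left: {2}→1  {7}→1
  2 left: {2,7}→2  {6,7}→1
  3 left: {2,6,7}→3  {5,6,7}→1
  4 left: {2,5,6,7}→4  {4,5,6,7}→1
  5 left: {2,4,5,6,7}→5  {3,4,5,6,7}→1
  6 left: {1,3,4,5,6,7}→1  {2,3,4,5,6,7}→6
  placing 0:m first → 7 extensions
  placing 2:h first → 1 extensions
total linear extensions = 8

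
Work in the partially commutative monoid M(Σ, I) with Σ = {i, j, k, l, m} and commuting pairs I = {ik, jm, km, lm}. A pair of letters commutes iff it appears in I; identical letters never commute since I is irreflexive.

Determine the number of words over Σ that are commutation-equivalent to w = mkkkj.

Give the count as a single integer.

#0=m has no predecessor
#1=k has no predecessor
#2=k depends on [1:k]
#3=k depends on [2:k]
#4=j depends on [3:k]
sources: [0:m, 1:k]
N(rest) = Σ N(rest − s) over sources s of rest; N(one piece) = 1:
  size 1 → [0]=1  [4]=1
  size 2 → [0,4]=2  [3,4]=1
  size 3 → [0,3,4]=3  [2,3,4]=1
  first=0(m) contributes 1
  first=1(k) contributes 4
|[w]| = 5

5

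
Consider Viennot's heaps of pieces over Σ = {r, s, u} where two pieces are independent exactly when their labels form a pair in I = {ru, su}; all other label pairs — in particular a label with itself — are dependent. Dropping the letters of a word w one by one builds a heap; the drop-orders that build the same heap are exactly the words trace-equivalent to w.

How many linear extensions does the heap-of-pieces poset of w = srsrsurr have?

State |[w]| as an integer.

piece 0:s — minimal
piece 1:r rests on {0:s}
piece 2:s rests on {1:r}
piece 3:r rests on {2:s}
piece 4:s rests on {3:r}
piece 5:u — minimal
piece 6:r rests on {4:s}
piece 7:r rests on {6:r}
minimal pieces: {0:s, 5:u}
ways to finish when only these pieces remain (= sum over removing one remaining piece with nothing left below it):
  1 left: {5}→1  {7}→1
  2 left: {5,7}→2  {6,7}→1
  3 left: {4,6,7}→1  {5,6,7}→3
  4 left: {3,4,6,7}→1  {4,5,6,7}→4
  5 left: {2,3,4,6,7}→1  {3,4,5,6,7}→5
  6 left: {1,2,3,4,6,7}→1  {2,3,4,5,6,7}→6
  placing 0:s first → 7 extensions
  placing 5:u first → 1 extensions
total linear extensions = 8

8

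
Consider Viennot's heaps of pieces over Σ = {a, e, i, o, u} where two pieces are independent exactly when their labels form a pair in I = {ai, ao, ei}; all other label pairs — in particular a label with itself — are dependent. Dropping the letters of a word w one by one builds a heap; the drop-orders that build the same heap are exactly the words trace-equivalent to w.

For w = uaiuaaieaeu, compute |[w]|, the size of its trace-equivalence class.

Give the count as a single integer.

12

0(u) covers ∅
1(a) covers 0:u
2(i) covers 0:u
3(u) covers 1:a, 2:i
4(a) covers 3:u
5(a) covers 4:a
6(i) covers 3:u
7(e) covers 5:a
8(a) covers 7:e
9(e) covers 8:a
10(u) covers 6:i, 9:e
floor of heap: 0:u
completions by unplaced set U, small U first (add the entries for U minus each lowest piece of U):
  |U|=1: {10}:1
  |U|=2: {6,10}:1  {9,10}:1
  |U|=3: {6,9,10}:2  {8,9,10}:1
  |U|=4: {6,8,9,10}:3  {7,8,9,10}:1
  |U|=5: {5,7,8,9,10}:1  {6,7,8,9,10}:4
  |U|=6: {4,5,7,8,9,10}:1  {5,6,7,8,9,10}:5
  |U|=7: {4,5,6,7,8,9,10}:6
  |U|=8: {3,4,5,6,7,8,9,10}:6
  |U|=9: {1,3,4,5,6,7,8,9,10}:6  {2,3,4,5,6,7,8,9,10}:6
  start at 0(u): 12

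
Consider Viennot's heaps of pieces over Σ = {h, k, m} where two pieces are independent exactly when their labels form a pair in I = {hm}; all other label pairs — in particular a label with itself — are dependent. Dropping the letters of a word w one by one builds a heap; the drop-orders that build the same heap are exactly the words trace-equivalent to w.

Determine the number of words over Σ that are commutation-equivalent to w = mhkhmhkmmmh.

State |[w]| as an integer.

24

#0=m has no predecessor
#1=h has no predecessor
#2=k depends on [0:m, 1:h]
#3=h depends on [2:k]
#4=m depends on [2:k]
#5=h depends on [3:h]
#6=k depends on [4:m, 5:h]
#7=m depends on [6:k]
#8=m depends on [7:m]
#9=m depends on [8:m]
#10=h depends on [6:k]
sources: [0:m, 1:h]
N(rest) = Σ N(rest − s) over sources s of rest; N(one piece) = 1:
  size 1 → [9]=1  [10]=1
  size 2 → [8,9]=1  [9,10]=2
  size 3 → [7,8,9]=1  [8,9,10]=3
  size 4 → [7,8,9,10]=4
  size 5 → [6,7,8,9,10]=4
  size 6 → [4,6,7,8,9,10]=4  [5,6,7,8,9,10]=4
  size 7 → [3,5,6,7,8,9,10]=4  [4,5,6,7,8,9,10]=8
  size 8 → [3,4,5,6,7,8,9,10]=12
  size 9 → [2,3,4,5,6,7,8,9,10]=12
  first=0(m) contributes 12
  first=1(h) contributes 12
|[w]| = 24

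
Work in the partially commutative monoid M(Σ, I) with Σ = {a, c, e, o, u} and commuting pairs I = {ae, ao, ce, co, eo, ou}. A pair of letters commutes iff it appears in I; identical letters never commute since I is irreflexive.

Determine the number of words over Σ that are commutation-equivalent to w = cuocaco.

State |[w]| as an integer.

piece 0:c — minimal
piece 1:u rests on {0:c}
piece 2:o — minimal
piece 3:c rests on {1:u}
piece 4:a rests on {3:c}
piece 5:c rests on {4:a}
piece 6:o rests on {2:o}
minimal pieces: {0:c, 2:o}
ways to finish when only these pieces remain (= sum over removing one remaining piece with nothing left below it):
  1 left: {5}→1  {6}→1
  2 left: {2,6}→1  {4,5}→1  {5,6}→2
  3 left: {2,5,6}→3  {3,4,5}→1  {4,5,6}→3
  4 left: {1,3,4,5}→1  {2,4,5,6}→6  {3,4,5,6}→4
  5 left: {0,1,3,4,5}→1  {1,3,4,5,6}→5  {2,3,4,5,6}→10
  placing 0:c first → 15 extensions
  placing 2:o first → 6 extensions
total linear extensions = 21

21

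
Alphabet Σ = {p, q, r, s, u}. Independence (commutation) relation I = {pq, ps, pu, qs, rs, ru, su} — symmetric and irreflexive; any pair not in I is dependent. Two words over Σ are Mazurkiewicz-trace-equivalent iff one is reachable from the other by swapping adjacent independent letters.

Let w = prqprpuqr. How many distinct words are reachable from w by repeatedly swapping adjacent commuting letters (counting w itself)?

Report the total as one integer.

drop 0:p onto floor
drop 1:r onto {0:p}
drop 2:q onto {1:r}
drop 3:p onto {1:r}
drop 4:r onto {2:q, 3:p}
drop 5:p onto {4:r}
drop 6:u onto {2:q}
drop 7:q onto {4:r, 6:u}
drop 8:r onto {5:p, 7:q}
ground layer = {0:p}
drop-orders for the pieces not yet dropped (sum over which currently-grounded one goes next):
  1 to go: {8} 1
  2 to go: {5,8} 1  {7,8} 1
  3 to go: {5,7,8} 2  {6,7,8} 1
  4 to go: {4,5,7,8} 2  {5,6,7,8} 3
  5 to go: {3,4,5,7,8} 2  {4,5,6,7,8} 5
  6 to go: {2,4,5,6,7,8} 5  {3,4,5,6,7,8} 7
  7 to go: {2,3,4,5,6,7,8} 12
  if 0:p drops first: 12 orders

12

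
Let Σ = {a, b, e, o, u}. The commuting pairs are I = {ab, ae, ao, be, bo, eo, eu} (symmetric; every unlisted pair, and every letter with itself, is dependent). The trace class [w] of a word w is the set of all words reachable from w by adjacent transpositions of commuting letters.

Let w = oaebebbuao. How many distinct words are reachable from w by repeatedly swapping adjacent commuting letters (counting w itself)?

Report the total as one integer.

1800

#0=o has no predecessor
#1=a has no predecessor
#2=e has no predecessor
#3=b has no predecessor
#4=e depends on [2:e]
#5=b depends on [3:b]
#6=b depends on [5:b]
#7=u depends on [0:o, 1:a, 6:b]
#8=a depends on [7:u]
#9=o depends on [7:u]
sources: [0:o, 1:a, 2:e, 3:b]
N(rest) = Σ N(rest − s) over sources s of rest; N(one piece) = 1:
  size 1 → [4]=1  [8]=1  [9]=1
  size 2 → [2,4]=1  [4,8]=2  [4,9]=2  [8,9]=2
  size 3 → [2,4,8]=3  [2,4,9]=3  [4,8,9]=6  [7,8,9]=2
  size 4 → [0,7,8,9]=2  [1,7,8,9]=2  [2,4,8,9]=12  [4,7,8,9]=8  [6,7,8,9]=2
  size 5 → [0,1,7,8,9]=4  [0,4,7,8,9]=10  [0,6,7,8,9]=4  [1,4,7,8,9]=10  [1,6,7,8,9]=4  [2,4,7,8,9]=20  [4,6,7,8,9]=10  [5,6,7,8,9]=2
  size 6 → [0,1,4,7,8,9]=24  [0,1,6,7,8,9]=12  [0,2,4,7,8,9]=30  [0,4,6,7,8,9]=24  [0,5,6,7,8,9]=6  [1,2,4,7,8,9]=30  [1,4,6,7,8,9]=24  [1,5,6,7,8,9]=6  [2,4,6,7,8,9]=30  [3,5,6,7,8,9]=2  [4,5,6,7,8,9]=12
  size 7 → [0,1,2,4,7,8,9]=84  [0,1,4,6,7,8,9]=84  [0,1,5,6,7,8,9]=24  [0,2,4,6,7,8,9]=84  [0,3,5,6,7,8,9]=8  [0,4,5,6,7,8,9]=42  [1,2,4,6,7,8,9]=84  [1,3,5,6,7,8,9]=8  [1,4,5,6,7,8,9]=42  [2,4,5,6,7,8,9]=42  [3,4,5,6,7,8,9]=14
  size 8 → [0,1,2,4,6,7,8,9]=336  [0,1,3,5,6,7,8,9]=40  [0,1,4,5,6,7,8,9]=192  [0,2,4,5,6,7,8,9]=168  [0,3,4,5,6,7,8,9]=64  [1,2,4,5,6,7,8,9]=168  [1,3,4,5,6,7,8,9]=64  [2,3,4,5,6,7,8,9]=56
  first=0(o) contributes 288
  first=1(a) contributes 288
  first=2(e) contributes 360
  first=3(b) contributes 864
|[w]| = 1800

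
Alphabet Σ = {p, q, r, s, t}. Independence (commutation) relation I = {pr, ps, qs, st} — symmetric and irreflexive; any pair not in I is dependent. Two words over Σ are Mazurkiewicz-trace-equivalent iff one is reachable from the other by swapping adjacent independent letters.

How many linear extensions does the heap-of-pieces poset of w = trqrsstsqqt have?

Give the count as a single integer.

35

drop 0:t onto floor
drop 1:r onto {0:t}
drop 2:q onto {1:r}
drop 3:r onto {2:q}
drop 4:s onto {3:r}
drop 5:s onto {4:s}
drop 6:t onto {3:r}
drop 7:s onto {5:s}
drop 8:q onto {6:t}
drop 9:q onto {8:q}
drop 10:t onto {9:q}
ground layer = {0:t}
drop-orders for the pieces not yet dropped (sum over which currently-grounded one goes next):
  1 to go: {7} 1  {10} 1
  2 to go: {5,7} 1  {7,10} 2  {9,10} 1
  3 to go: {4,5,7} 1  {5,7,10} 3  {7,9,10} 3  {8,9,10} 1
  4 to go: {4,5,7,10} 4  {5,7,9,10} 6  {6,8,9,10} 1  {7,8,9,10} 4
  5 to go: {4,5,7,9,10} 10  {5,7,8,9,10} 10  {6,7,8,9,10} 5
  6 to go: {4,5,7,8,9,10} 20  {5,6,7,8,9,10} 15
  7 to go: {4,5,6,7,8,9,10} 35
  8 to go: {3,4,5,6,7,8,9,10} 35
  9 to go: {2,3,4,5,6,7,8,9,10} 35
  if 0:t drops first: 35 orders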